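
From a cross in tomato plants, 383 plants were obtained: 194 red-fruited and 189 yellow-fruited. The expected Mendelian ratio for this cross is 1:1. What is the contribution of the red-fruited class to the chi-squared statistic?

0.033

The 1:1 ratio has 2 parts, so with N = 383 the expected counts are:
  red-fruited: 383 × 1/2 = 191.5
  yellow-fruited: 383 × 1/2 = 191.5
Contribution of red-fruited: (194 − 191.5)² / 191.5 = 0.0326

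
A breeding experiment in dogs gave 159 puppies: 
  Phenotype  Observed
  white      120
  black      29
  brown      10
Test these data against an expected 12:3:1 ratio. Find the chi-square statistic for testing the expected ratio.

0.027

The 12:3:1 ratio has 16 parts, so with N = 159 the expected counts are:
  white: 159 × 12/16 = 119.25
  black: 159 × 3/16 = 29.8125
  brown: 159 × 1/16 = 9.9375
χ² = Σ (O − E)² / E
  white: (120 − 119.25)² / 119.25 = 0.0047
  black: (29 − 29.8125)² / 29.8125 = 0.0221
  brown: (10 − 9.9375)² / 9.9375 = 0.0004
χ² = 0.0047 + 0.0221 + 0.0004 = 0.0272 ≈ 0.027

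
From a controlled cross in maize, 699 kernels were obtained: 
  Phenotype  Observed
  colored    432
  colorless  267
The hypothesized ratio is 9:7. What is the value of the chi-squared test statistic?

8.757

Total ratio parts = 16. Expected numbers out of 699:
  colored: 699 × 9/16 = 393.1875
  colorless: 699 × 7/16 = 305.8125
χ² = Σ (O − E)² / E
  colored: (432 − 393.1875)² / 393.1875 = 3.8313
  colorless: (267 − 305.8125)² / 305.8125 = 4.9259
χ² = 3.8313 + 4.9259 = 8.7572 ≈ 8.757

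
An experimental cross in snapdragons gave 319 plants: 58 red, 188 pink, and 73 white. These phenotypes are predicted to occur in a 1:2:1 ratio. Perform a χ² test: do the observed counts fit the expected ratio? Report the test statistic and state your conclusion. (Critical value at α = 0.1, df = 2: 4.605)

11.596; not consistent

Total ratio parts = 4. Expected numbers out of 319:
  red: 319 × 1/4 = 79.75
  pink: 319 × 2/4 = 159.5
  white: 319 × 1/4 = 79.75
χ² = Σ (O − E)² / E
  red: (58 − 79.75)² / 79.75 = 5.9318
  pink: (188 − 159.5)² / 159.5 = 5.0925
  white: (73 − 79.75)² / 79.75 = 0.5713
χ² = 5.9318 + 5.0925 + 0.5713 = 11.5956 ≈ 11.596
Degrees of freedom = 3 − 1 = 2; critical value at α = 0.1 is 4.605.
Since 11.596 > 4.605, we reject the null hypothesis — the data do not fit the 1:2:1 ratio.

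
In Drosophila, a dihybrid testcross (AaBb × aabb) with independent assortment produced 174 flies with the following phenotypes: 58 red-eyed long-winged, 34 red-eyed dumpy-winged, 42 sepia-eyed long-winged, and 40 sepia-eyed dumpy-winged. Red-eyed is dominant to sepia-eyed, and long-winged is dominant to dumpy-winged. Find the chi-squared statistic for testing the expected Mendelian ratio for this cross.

7.241

A dihybrid testcross with independent assortment gives a 1:1:1:1 ratio.
Expected counts for N = 174 under a 1:1:1:1 ratio (total parts = 4):
  red-eyed long-winged: 174 × 1/4 = 43.5
  red-eyed dumpy-winged: 174 × 1/4 = 43.5
  sepia-eyed long-winged: 174 × 1/4 = 43.5
  sepia-eyed dumpy-winged: 174 × 1/4 = 43.5
χ² = Σ (O − E)² / E
  red-eyed long-winged: (58 − 43.5)² / 43.5 = 4.8333
  red-eyed dumpy-winged: (34 − 43.5)² / 43.5 = 2.0747
  sepia-eyed long-winged: (42 − 43.5)² / 43.5 = 0.0517
  sepia-eyed dumpy-winged: (40 − 43.5)² / 43.5 = 0.2816
χ² = 4.8333 + 2.0747 + 0.0517 + 0.2816 = 7.2413 ≈ 7.241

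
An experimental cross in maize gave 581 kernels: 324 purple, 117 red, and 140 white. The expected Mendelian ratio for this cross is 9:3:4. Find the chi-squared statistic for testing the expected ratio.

Total ratio parts = 16. Expected numbers out of 581:
  purple: 581 × 9/16 = 326.8125
  red: 581 × 3/16 = 108.9375
  white: 581 × 4/16 = 145.25
χ² = Σ (O − E)² / E
  purple: (324 − 326.8125)² / 326.8125 = 0.0242
  red: (117 − 108.9375)² / 108.9375 = 0.5967
  white: (140 − 145.25)² / 145.25 = 0.1898
χ² = 0.0242 + 0.5967 + 0.1898 = 0.8107 ≈ 0.811

0.811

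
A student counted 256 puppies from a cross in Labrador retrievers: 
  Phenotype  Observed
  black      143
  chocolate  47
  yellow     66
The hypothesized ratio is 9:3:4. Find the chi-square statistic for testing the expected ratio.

The 9:3:4 ratio has 16 parts, so with N = 256 the expected counts are:
  black: 256 × 9/16 = 144
  chocolate: 256 × 3/16 = 48
  yellow: 256 × 4/16 = 64
χ² = Σ (O − E)² / E
  black: (143 − 144)² / 144 = 0.0069
  chocolate: (47 − 48)² / 48 = 0.0208
  yellow: (66 − 64)² / 64 = 0.0625
χ² = 0.0069 + 0.0208 + 0.0625 = 0.0902 ≈ 0.090

0.090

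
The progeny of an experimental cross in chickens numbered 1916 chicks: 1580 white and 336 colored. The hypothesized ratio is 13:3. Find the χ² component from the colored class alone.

1.505

Under the 13:3 hypothesis (Σ ratio = 16, N = 1916):
  white: 1916 × 13/16 = 1556.75
  colored: 1916 × 3/16 = 359.25
Contribution of colored: (336 − 359.25)² / 359.25 = 1.5047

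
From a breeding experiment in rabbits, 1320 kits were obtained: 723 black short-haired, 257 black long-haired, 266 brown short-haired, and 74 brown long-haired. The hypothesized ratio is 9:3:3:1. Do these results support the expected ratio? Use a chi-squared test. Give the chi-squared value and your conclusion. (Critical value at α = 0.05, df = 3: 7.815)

The 9:3:3:1 ratio has 16 parts, so with N = 1320 the expected counts are:
  black short-haired: 1320 × 9/16 = 742.5
  black long-haired: 1320 × 3/16 = 247.5
  brown short-haired: 1320 × 3/16 = 247.5
  brown long-haired: 1320 × 1/16 = 82.5
χ² = Σ (O − E)² / E
  black short-haired: (723 − 742.5)² / 742.5 = 0.5121
  black long-haired: (257 − 247.5)² / 247.5 = 0.3646
  brown short-haired: (266 − 247.5)² / 247.5 = 1.3828
  brown long-haired: (74 − 82.5)² / 82.5 = 0.8758
χ² = 0.5121 + 0.3646 + 1.3828 + 0.8758 = 3.1353 ≈ 3.135
Degrees of freedom = 4 − 1 = 3; critical value at α = 0.05 is 7.815.
Since 3.135 < 7.815, we fail to reject the null hypothesis — the data are consistent with the 9:3:3:1 ratio.

3.135; consistent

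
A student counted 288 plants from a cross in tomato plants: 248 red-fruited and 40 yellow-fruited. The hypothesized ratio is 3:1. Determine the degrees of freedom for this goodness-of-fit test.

1

A goodness-of-fit test with 2 phenotype classes has df = 2 − 1 = 1.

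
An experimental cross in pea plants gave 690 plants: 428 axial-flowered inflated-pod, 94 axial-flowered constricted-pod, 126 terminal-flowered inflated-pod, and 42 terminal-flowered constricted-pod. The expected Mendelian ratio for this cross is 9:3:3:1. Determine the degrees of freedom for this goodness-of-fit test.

3

A goodness-of-fit test with 4 phenotype classes has df = 4 − 1 = 3.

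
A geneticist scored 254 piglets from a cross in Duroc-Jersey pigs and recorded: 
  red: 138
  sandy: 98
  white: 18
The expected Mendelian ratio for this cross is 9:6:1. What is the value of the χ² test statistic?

0.530

Under the 9:6:1 hypothesis (Σ ratio = 16, N = 254):
  red: 254 × 9/16 = 142.875
  sandy: 254 × 6/16 = 95.25
  white: 254 × 1/16 = 15.875
χ² = Σ (O − E)² / E
  red: (138 − 142.875)² / 142.875 = 0.1663
  sandy: (98 − 95.25)² / 95.25 = 0.0794
  white: (18 − 15.875)² / 15.875 = 0.2844
χ² = 0.1663 + 0.0794 + 0.2844 = 0.5301 ≈ 0.530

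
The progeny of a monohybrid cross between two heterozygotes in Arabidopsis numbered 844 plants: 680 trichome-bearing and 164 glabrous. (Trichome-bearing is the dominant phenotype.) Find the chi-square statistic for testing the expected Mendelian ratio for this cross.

For a monohybrid cross between heterozygotes with complete dominance, the expected phenotypic ratio is 3:1.
Expected counts for N = 844 under a 3:1 ratio (total parts = 4):
  trichome-bearing: 844 × 3/4 = 633
  glabrous: 844 × 1/4 = 211
χ² = Σ (O − E)² / E
  trichome-bearing: (680 − 633)² / 633 = 3.4897
  glabrous: (164 − 211)² / 211 = 10.4692
χ² = 3.4897 + 10.4692 = 13.9589 ≈ 13.959

13.959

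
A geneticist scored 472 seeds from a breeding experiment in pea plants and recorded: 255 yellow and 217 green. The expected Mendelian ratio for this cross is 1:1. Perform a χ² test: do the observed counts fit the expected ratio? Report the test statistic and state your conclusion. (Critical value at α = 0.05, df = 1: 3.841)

3.059; consistent

Expected counts for N = 472 under a 1:1 ratio (total parts = 2):
  yellow: 472 × 1/2 = 236
  green: 472 × 1/2 = 236
χ² = Σ (O − E)² / E
  yellow: (255 − 236)² / 236 = 1.5297
  green: (217 − 236)² / 236 = 1.5297
χ² = 1.5297 + 1.5297 = 3.0594 ≈ 3.059
Degrees of freedom = 2 − 1 = 1; critical value at α = 0.05 is 3.841.
Since 3.059 < 3.841, we fail to reject the null hypothesis — the data are consistent with the 1:1 ratio.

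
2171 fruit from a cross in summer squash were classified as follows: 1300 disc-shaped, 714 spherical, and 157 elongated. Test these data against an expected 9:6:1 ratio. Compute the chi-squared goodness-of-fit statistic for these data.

Expected counts for N = 2171 under a 9:6:1 ratio (total parts = 16):
  disc-shaped: 2171 × 9/16 = 1221.1875
  spherical: 2171 × 6/16 = 814.125
  elongated: 2171 × 1/16 = 135.6875
χ² = Σ (O − E)² / E
  disc-shaped: (1300 − 1221.1875)² / 1221.1875 = 5.0864
  spherical: (714 − 814.125)² / 814.125 = 12.3139
  elongated: (157 − 135.6875)² / 135.6875 = 3.3476
χ² = 5.0864 + 12.3139 + 3.3476 = 20.7479 ≈ 20.748

20.748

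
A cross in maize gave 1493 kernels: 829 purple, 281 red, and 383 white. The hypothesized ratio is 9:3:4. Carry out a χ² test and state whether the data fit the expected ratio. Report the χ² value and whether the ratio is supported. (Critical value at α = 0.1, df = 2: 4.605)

0.398; consistent

Under the 9:3:4 hypothesis (Σ ratio = 16, N = 1493):
  purple: 1493 × 9/16 = 839.8125
  red: 1493 × 3/16 = 279.9375
  white: 1493 × 4/16 = 373.25
χ² = Σ (O − E)² / E
  purple: (829 − 839.8125)² / 839.8125 = 0.1392
  red: (281 − 279.9375)² / 279.9375 = 0.0040
  white: (383 − 373.25)² / 373.25 = 0.2547
χ² = 0.1392 + 0.0040 + 0.2547 = 0.3979 ≈ 0.398
Degrees of freedom = 3 − 1 = 2; critical value at α = 0.1 is 4.605.
Since 0.398 < 4.605, we fail to reject the null hypothesis — the data are consistent with the 9:3:4 ratio.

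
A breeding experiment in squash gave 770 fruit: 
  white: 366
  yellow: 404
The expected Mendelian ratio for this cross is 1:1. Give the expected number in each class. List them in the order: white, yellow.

Total ratio parts = 2. Expected numbers out of 770:
  white: 770 × 1/2 = 385
  yellow: 770 × 1/2 = 385

385, 385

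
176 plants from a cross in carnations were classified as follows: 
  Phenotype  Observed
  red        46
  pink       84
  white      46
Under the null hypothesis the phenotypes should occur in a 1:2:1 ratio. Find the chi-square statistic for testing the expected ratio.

The 1:2:1 ratio has 4 parts, so with N = 176 the expected counts are:
  red: 176 × 1/4 = 44
  pink: 176 × 2/4 = 88
  white: 176 × 1/4 = 44
χ² = Σ (O − E)² / E
  red: (46 − 44)² / 44 = 0.0909
  pink: (84 − 88)² / 88 = 0.1818
  white: (46 − 44)² / 44 = 0.0909
χ² = 0.0909 + 0.1818 + 0.0909 = 0.3636 ≈ 0.364

0.364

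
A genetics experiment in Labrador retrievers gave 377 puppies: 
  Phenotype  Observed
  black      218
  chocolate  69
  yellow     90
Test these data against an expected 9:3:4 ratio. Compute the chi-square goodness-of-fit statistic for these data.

Total ratio parts = 16. Expected numbers out of 377:
  black: 377 × 9/16 = 212.0625
  chocolate: 377 × 3/16 = 70.6875
  yellow: 377 × 4/16 = 94.25
χ² = Σ (O − E)² / E
  black: (218 − 212.0625)² / 212.0625 = 0.1662
  chocolate: (69 − 70.6875)² / 70.6875 = 0.0403
  yellow: (90 − 94.25)² / 94.25 = 0.1916
χ² = 0.1662 + 0.0403 + 0.1916 = 0.3981 ≈ 0.398

0.398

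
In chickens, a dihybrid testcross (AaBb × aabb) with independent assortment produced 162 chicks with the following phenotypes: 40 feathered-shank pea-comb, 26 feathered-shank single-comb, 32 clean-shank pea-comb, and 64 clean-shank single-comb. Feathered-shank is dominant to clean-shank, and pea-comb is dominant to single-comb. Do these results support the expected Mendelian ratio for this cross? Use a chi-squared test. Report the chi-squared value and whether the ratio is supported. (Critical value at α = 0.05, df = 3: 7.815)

20.617; not consistent

A dihybrid testcross with independent assortment gives a 1:1:1:1 ratio.
Total ratio parts = 4. Expected numbers out of 162:
  feathered-shank pea-comb: 162 × 1/4 = 40.5
  feathered-shank single-comb: 162 × 1/4 = 40.5
  clean-shank pea-comb: 162 × 1/4 = 40.5
  clean-shank single-comb: 162 × 1/4 = 40.5
χ² = Σ (O − E)² / E
  feathered-shank pea-comb: (40 − 40.5)² / 40.5 = 0.0062
  feathered-shank single-comb: (26 − 40.5)² / 40.5 = 5.1914
  clean-shank pea-comb: (32 − 40.5)² / 40.5 = 1.7840
  clean-shank single-comb: (64 − 40.5)² / 40.5 = 13.6358
χ² = 0.0062 + 5.1914 + 1.7840 + 13.6358 = 20.6174 ≈ 20.617
Degrees of freedom = 4 − 1 = 3; critical value at α = 0.05 is 7.815.
Since 20.617 > 7.815, we reject the null hypothesis — the data do not fit the 1:1:1:1 ratio.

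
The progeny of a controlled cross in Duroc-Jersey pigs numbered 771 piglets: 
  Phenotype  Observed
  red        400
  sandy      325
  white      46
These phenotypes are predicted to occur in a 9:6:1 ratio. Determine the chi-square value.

7.167

Under the 9:6:1 hypothesis (Σ ratio = 16, N = 771):
  red: 771 × 9/16 = 433.6875
  sandy: 771 × 6/16 = 289.125
  white: 771 × 1/16 = 48.1875
χ² = Σ (O − E)² / E
  red: (400 − 433.6875)² / 433.6875 = 2.6167
  sandy: (325 − 289.125)² / 289.125 = 4.4514
  white: (46 − 48.1875)² / 48.1875 = 0.0993
χ² = 2.6167 + 4.4514 + 0.0993 = 7.1674 ≈ 7.167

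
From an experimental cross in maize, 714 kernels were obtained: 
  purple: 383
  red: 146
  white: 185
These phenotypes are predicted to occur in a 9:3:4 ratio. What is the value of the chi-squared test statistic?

Expected counts for N = 714 under a 9:3:4 ratio (total parts = 16):
  purple: 714 × 9/16 = 401.625
  red: 714 × 3/16 = 133.875
  white: 714 × 4/16 = 178.5
χ² = Σ (O − E)² / E
  purple: (383 − 401.625)² / 401.625 = 0.8637
  red: (146 − 133.875)² / 133.875 = 1.0982
  white: (185 − 178.5)² / 178.5 = 0.2367
χ² = 0.8637 + 1.0982 + 0.2367 = 2.1986 ≈ 2.199

2.199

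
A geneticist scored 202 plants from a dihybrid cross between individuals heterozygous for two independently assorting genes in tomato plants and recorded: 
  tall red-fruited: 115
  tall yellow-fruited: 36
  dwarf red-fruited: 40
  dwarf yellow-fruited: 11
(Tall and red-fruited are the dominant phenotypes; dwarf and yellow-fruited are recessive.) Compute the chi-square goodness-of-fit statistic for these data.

0.438

A dihybrid F₂ with independent assortment and complete dominance at both loci gives a 9:3:3:1 phenotypic ratio.
Expected counts for N = 202 under a 9:3:3:1 ratio (total parts = 16):
  tall red-fruited: 202 × 9/16 = 113.625
  tall yellow-fruited: 202 × 3/16 = 37.875
  dwarf red-fruited: 202 × 3/16 = 37.875
  dwarf yellow-fruited: 202 × 1/16 = 12.625
χ² = Σ (O − E)² / E
  tall red-fruited: (115 − 113.625)² / 113.625 = 0.0166
  tall yellow-fruited: (36 − 37.875)² / 37.875 = 0.0928
  dwarf red-fruited: (40 − 37.875)² / 37.875 = 0.1192
  dwarf yellow-fruited: (11 − 12.625)² / 12.625 = 0.2092
χ² = 0.0166 + 0.0928 + 0.1192 + 0.2092 = 0.4378 ≈ 0.438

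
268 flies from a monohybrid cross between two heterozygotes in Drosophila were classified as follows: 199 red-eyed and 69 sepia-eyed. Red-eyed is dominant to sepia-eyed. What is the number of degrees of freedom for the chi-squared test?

1

For a monohybrid cross between heterozygotes with complete dominance, the expected phenotypic ratio is 3:1.
A goodness-of-fit test with 2 phenotype classes has df = 2 − 1 = 1.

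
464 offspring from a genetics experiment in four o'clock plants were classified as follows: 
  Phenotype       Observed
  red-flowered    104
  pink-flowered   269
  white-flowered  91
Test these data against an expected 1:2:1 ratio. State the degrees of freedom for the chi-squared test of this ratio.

2

A goodness-of-fit test with 3 phenotype classes has df = 3 − 1 = 2.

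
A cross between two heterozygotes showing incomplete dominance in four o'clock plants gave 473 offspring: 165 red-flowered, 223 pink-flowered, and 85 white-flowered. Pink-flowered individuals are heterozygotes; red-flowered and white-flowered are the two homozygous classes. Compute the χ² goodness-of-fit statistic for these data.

28.603

With incomplete dominance, a heterozygote × heterozygote cross gives a 1:2:1 phenotypic ratio.
Total ratio parts = 4. Expected numbers out of 473:
  red-flowered: 473 × 1/4 = 118.25
  pink-flowered: 473 × 2/4 = 236.5
  white-flowered: 473 × 1/4 = 118.25
χ² = Σ (O − E)² / E
  red-flowered: (165 − 118.25)² / 118.25 = 18.4826
  pink-flowered: (223 − 236.5)² / 236.5 = 0.7706
  white-flowered: (85 − 118.25)² / 118.25 = 9.3494
χ² = 18.4826 + 0.7706 + 9.3494 = 28.6026 ≈ 28.603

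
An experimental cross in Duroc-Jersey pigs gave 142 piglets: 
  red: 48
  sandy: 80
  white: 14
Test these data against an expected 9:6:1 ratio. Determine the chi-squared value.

29.117

Total ratio parts = 16. Expected numbers out of 142:
  red: 142 × 9/16 = 79.875
  sandy: 142 × 6/16 = 53.25
  white: 142 × 1/16 = 8.875
χ² = Σ (O − E)² / E
  red: (48 − 79.875)² / 79.875 = 12.7201
  sandy: (80 − 53.25)² / 53.25 = 13.4378
  white: (14 − 8.875)² / 8.875 = 2.9595
χ² = 12.7201 + 13.4378 + 2.9595 = 29.1174 ≈ 29.117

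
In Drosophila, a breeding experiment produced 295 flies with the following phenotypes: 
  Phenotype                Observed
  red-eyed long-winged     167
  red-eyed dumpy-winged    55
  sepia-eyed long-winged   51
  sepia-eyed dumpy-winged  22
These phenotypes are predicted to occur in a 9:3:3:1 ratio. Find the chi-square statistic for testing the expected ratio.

Expected counts for N = 295 under a 9:3:3:1 ratio (total parts = 16):
  red-eyed long-winged: 295 × 9/16 = 165.9375
  red-eyed dumpy-winged: 295 × 3/16 = 55.3125
  sepia-eyed long-winged: 295 × 3/16 = 55.3125
  sepia-eyed dumpy-winged: 295 × 1/16 = 18.4375
χ² = Σ (O − E)² / E
  red-eyed long-winged: (167 − 165.9375)² / 165.9375 = 0.0068
  red-eyed dumpy-winged: (55 − 55.3125)² / 55.3125 = 0.0018
  sepia-eyed long-winged: (51 − 55.3125)² / 55.3125 = 0.3362
  sepia-eyed dumpy-winged: (22 − 18.4375)² / 18.4375 = 0.6883
χ² = 0.0068 + 0.0018 + 0.3362 + 0.6883 = 1.0331 ≈ 1.033

1.033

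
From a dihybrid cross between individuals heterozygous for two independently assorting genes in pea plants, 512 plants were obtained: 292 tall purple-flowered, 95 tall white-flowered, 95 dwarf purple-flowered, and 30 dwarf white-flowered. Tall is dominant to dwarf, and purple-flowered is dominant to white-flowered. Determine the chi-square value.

A dihybrid F₂ with independent assortment and complete dominance at both loci gives a 9:3:3:1 phenotypic ratio.
Expected counts for N = 512 under a 9:3:3:1 ratio (total parts = 16):
  tall purple-flowered: 512 × 9/16 = 288
  tall white-flowered: 512 × 3/16 = 96
  dwarf purple-flowered: 512 × 3/16 = 96
  dwarf white-flowered: 512 × 1/16 = 32
χ² = Σ (O − E)² / E
  tall purple-flowered: (292 − 288)² / 288 = 0.0556
  tall white-flowered: (95 − 96)² / 96 = 0.0104
  dwarf purple-flowered: (95 − 96)² / 96 = 0.0104
  dwarf white-flowered: (30 − 32)² / 32 = 0.1250
χ² = 0.0556 + 0.0104 + 0.0104 + 0.1250 = 0.2014 ≈ 0.201

0.201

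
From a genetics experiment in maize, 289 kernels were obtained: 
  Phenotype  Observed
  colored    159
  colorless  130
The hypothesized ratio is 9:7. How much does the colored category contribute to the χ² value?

The 9:7 ratio has 16 parts, so with N = 289 the expected counts are:
  colored: 289 × 9/16 = 162.5625
  colorless: 289 × 7/16 = 126.4375
Contribution of colored: (159 − 162.5625)² / 162.5625 = 0.0781

0.078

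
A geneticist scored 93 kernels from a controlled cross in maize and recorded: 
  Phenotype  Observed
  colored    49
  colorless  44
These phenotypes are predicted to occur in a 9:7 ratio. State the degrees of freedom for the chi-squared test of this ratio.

A goodness-of-fit test with 2 phenotype classes has df = 2 − 1 = 1.

1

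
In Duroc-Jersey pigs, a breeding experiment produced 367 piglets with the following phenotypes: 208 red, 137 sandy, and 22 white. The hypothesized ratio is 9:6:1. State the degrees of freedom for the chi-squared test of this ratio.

2

A goodness-of-fit test with 3 phenotype classes has df = 3 − 1 = 2.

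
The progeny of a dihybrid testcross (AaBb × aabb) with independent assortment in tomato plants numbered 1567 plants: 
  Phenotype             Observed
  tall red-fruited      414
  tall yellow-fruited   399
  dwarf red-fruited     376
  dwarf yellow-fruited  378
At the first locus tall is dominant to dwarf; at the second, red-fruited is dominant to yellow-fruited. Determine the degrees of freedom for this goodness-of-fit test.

3

A dihybrid testcross with independent assortment gives a 1:1:1:1 ratio.
A goodness-of-fit test with 4 phenotype classes has df = 4 − 1 = 3.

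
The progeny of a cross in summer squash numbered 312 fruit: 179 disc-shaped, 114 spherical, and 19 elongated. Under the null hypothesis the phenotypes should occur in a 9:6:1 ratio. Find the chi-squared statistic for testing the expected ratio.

Total ratio parts = 16. Expected numbers out of 312:
  disc-shaped: 312 × 9/16 = 175.5
  spherical: 312 × 6/16 = 117
  elongated: 312 × 1/16 = 19.5
χ² = Σ (O − E)² / E
  disc-shaped: (179 − 175.5)² / 175.5 = 0.0698
  spherical: (114 − 117)² / 117 = 0.0769
  elongated: (19 − 19.5)² / 19.5 = 0.0128
χ² = 0.0698 + 0.0769 + 0.0128 = 0.1595 ≈ 0.160

0.160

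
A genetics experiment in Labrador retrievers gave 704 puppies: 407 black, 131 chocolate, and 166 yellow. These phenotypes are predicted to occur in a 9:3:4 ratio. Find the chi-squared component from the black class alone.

Expected counts for N = 704 under a 9:3:4 ratio (total parts = 16):
  black: 704 × 9/16 = 396
  chocolate: 704 × 3/16 = 132
  yellow: 704 × 4/16 = 176
Contribution of black: (407 − 396)² / 396 = 0.3056

0.306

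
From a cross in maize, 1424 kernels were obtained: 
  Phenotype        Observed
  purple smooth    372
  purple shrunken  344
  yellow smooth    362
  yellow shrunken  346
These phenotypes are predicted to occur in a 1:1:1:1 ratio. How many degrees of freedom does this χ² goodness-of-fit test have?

A goodness-of-fit test with 4 phenotype classes has df = 4 − 1 = 3.

3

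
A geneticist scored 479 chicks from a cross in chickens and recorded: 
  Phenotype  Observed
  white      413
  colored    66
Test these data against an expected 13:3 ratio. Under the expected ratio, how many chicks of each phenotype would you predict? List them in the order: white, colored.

Total ratio parts = 16. Expected numbers out of 479:
  white: 479 × 13/16 = 389.1875
  colored: 479 × 3/16 = 89.8125

389.1875, 89.8125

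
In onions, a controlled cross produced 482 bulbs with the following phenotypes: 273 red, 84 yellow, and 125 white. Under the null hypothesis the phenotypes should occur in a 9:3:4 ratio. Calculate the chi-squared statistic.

The 9:3:4 ratio has 16 parts, so with N = 482 the expected counts are:
  red: 482 × 9/16 = 271.125
  yellow: 482 × 3/16 = 90.375
  white: 482 × 4/16 = 120.5
χ² = Σ (O − E)² / E
  red: (273 − 271.125)² / 271.125 = 0.0130
  yellow: (84 − 90.375)² / 90.375 = 0.4497
  white: (125 − 120.5)² / 120.5 = 0.1680
χ² = 0.0130 + 0.4497 + 0.1680 = 0.6307 ≈ 0.631

0.631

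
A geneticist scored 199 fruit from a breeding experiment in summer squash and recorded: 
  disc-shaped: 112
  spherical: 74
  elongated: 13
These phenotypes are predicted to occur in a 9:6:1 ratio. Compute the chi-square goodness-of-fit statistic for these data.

0.031

Total ratio parts = 16. Expected numbers out of 199:
  disc-shaped: 199 × 9/16 = 111.9375
  spherical: 199 × 6/16 = 74.625
  elongated: 199 × 1/16 = 12.4375
χ² = Σ (O − E)² / E
  disc-shaped: (112 − 111.9375)² / 111.9375 = 0.0000
  spherical: (74 − 74.625)² / 74.625 = 0.0052
  elongated: (13 − 12.4375)² / 12.4375 = 0.0254
χ² = 0.0000 + 0.0052 + 0.0254 = 0.0306 ≈ 0.031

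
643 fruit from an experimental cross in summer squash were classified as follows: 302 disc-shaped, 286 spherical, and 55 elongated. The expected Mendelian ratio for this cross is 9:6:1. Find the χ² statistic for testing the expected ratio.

Total ratio parts = 16. Expected numbers out of 643:
  disc-shaped: 643 × 9/16 = 361.6875
  spherical: 643 × 6/16 = 241.125
  elongated: 643 × 1/16 = 40.1875
χ² = Σ (O − E)² / E
  disc-shaped: (302 − 361.6875)² / 361.6875 = 9.8499
  spherical: (286 − 241.125)² / 241.125 = 8.3515
  elongated: (55 − 40.1875)² / 40.1875 = 5.4597
χ² = 9.8499 + 8.3515 + 5.4597 = 23.6611 ≈ 23.661

23.661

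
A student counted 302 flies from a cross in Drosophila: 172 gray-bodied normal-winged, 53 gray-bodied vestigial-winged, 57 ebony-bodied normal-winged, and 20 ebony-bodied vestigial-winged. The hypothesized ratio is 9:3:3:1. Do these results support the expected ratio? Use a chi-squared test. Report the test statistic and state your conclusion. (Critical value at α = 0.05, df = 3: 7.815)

Under the 9:3:3:1 hypothesis (Σ ratio = 16, N = 302):
  gray-bodied normal-winged: 302 × 9/16 = 169.875
  gray-bodied vestigial-winged: 302 × 3/16 = 56.625
  ebony-bodied normal-winged: 302 × 3/16 = 56.625
  ebony-bodied vestigial-winged: 302 × 1/16 = 18.875
χ² = Σ (O − E)² / E
  gray-bodied normal-winged: (172 − 169.875)² / 169.875 = 0.0266
  gray-bodied vestigial-winged: (53 − 56.625)² / 56.625 = 0.2321
  ebony-bodied normal-winged: (57 − 56.625)² / 56.625 = 0.0025
  ebony-bodied vestigial-winged: (20 − 18.875)² / 18.875 = 0.0671
χ² = 0.0266 + 0.2321 + 0.0025 + 0.0671 = 0.3283 ≈ 0.328
Degrees of freedom = 4 − 1 = 3; critical value at α = 0.05 is 7.815.
Since 0.328 < 7.815, we fail to reject the null hypothesis — the data are consistent with the 9:3:3:1 ratio.

0.328; consistent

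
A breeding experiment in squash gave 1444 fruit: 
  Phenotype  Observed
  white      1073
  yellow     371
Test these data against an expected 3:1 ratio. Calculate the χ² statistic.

Total ratio parts = 4. Expected numbers out of 1444:
  white: 1444 × 3/4 = 1083
  yellow: 1444 × 1/4 = 361
χ² = Σ (O − E)² / E
  white: (1073 − 1083)² / 1083 = 0.0923
  yellow: (371 − 361)² / 361 = 0.2770
χ² = 0.0923 + 0.2770 = 0.3693 ≈ 0.369

0.369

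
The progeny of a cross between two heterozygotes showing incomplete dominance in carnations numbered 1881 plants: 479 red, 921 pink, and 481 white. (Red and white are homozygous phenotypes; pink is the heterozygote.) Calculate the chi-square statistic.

With incomplete dominance, a heterozygote × heterozygote cross gives a 1:2:1 phenotypic ratio.
The 1:2:1 ratio has 4 parts, so with N = 1881 the expected counts are:
  red: 1881 × 1/4 = 470.25
  pink: 1881 × 2/4 = 940.5
  white: 1881 × 1/4 = 470.25
χ² = Σ (O − E)² / E
  red: (479 − 470.25)² / 470.25 = 0.1628
  pink: (921 − 940.5)² / 940.5 = 0.4043
  white: (481 − 470.25)² / 470.25 = 0.2457
χ² = 0.1628 + 0.4043 + 0.2457 = 0.8128 ≈ 0.813

0.813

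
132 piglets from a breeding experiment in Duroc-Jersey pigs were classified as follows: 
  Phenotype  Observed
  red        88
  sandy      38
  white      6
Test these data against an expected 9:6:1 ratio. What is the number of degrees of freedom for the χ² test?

A goodness-of-fit test with 3 phenotype classes has df = 3 − 1 = 2.

2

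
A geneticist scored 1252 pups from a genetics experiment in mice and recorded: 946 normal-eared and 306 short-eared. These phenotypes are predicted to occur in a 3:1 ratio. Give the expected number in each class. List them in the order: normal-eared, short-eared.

The 3:1 ratio has 4 parts, so with N = 1252 the expected counts are:
  normal-eared: 1252 × 3/4 = 939
  short-eared: 1252 × 1/4 = 313

939, 313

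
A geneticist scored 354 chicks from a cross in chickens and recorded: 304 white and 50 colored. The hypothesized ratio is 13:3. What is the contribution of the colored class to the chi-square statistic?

4.040

Expected counts for N = 354 under a 13:3 ratio (total parts = 16):
  white: 354 × 13/16 = 287.625
  colored: 354 × 3/16 = 66.375
Contribution of colored: (50 − 66.375)² / 66.375 = 4.0398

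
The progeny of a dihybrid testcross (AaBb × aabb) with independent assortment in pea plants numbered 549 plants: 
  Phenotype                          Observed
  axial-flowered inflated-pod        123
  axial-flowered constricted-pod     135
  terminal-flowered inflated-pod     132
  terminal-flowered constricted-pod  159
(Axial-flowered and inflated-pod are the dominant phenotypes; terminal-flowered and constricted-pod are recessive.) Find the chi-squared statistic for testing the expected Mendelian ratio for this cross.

A dihybrid testcross with independent assortment gives a 1:1:1:1 ratio.
The 1:1:1:1 ratio has 4 parts, so with N = 549 the expected counts are:
  axial-flowered inflated-pod: 549 × 1/4 = 137.25
  axial-flowered constricted-pod: 549 × 1/4 = 137.25
  terminal-flowered inflated-pod: 549 × 1/4 = 137.25
  terminal-flowered constricted-pod: 549 × 1/4 = 137.25
χ² = Σ (O − E)² / E
  axial-flowered inflated-pod: (123 − 137.25)² / 137.25 = 1.4795
  axial-flowered constricted-pod: (135 − 137.25)² / 137.25 = 0.0369
  terminal-flowered inflated-pod: (132 − 137.25)² / 137.25 = 0.2008
  terminal-flowered constricted-pod: (159 − 137.25)² / 137.25 = 3.4467
χ² = 1.4795 + 0.0369 + 0.2008 + 3.4467 = 5.1639 ≈ 5.164

5.164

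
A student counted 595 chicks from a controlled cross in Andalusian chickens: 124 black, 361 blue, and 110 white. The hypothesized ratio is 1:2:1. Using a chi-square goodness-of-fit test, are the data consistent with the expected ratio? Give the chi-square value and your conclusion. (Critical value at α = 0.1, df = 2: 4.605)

27.766; not consistent

Expected counts for N = 595 under a 1:2:1 ratio (total parts = 4):
  black: 595 × 1/4 = 148.75
  blue: 595 × 2/4 = 297.5
  white: 595 × 1/4 = 148.75
χ² = Σ (O − E)² / E
  black: (124 − 148.75)² / 148.75 = 4.1181
  blue: (361 − 297.5)² / 297.5 = 13.5538
  white: (110 − 148.75)² / 148.75 = 10.0945
χ² = 4.1181 + 13.5538 + 10.0945 = 27.7664 ≈ 27.766
Degrees of freedom = 3 − 1 = 2; critical value at α = 0.1 is 4.605.
Since 27.766 > 4.605, we reject the null hypothesis — the data do not fit the 1:2:1 ratio.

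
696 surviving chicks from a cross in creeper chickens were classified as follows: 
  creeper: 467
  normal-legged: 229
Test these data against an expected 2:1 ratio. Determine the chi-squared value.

0.058

Under the 2:1 hypothesis (Σ ratio = 3, N = 696):
  creeper: 696 × 2/3 = 464
  normal-legged: 696 × 1/3 = 232
χ² = Σ (O − E)² / E
  creeper: (467 − 464)² / 464 = 0.0194
  normal-legged: (229 − 232)² / 232 = 0.0388
χ² = 0.0194 + 0.0388 = 0.0582 ≈ 0.058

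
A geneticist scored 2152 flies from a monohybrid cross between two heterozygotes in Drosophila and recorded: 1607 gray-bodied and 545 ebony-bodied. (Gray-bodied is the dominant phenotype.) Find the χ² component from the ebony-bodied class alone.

For a monohybrid cross between heterozygotes with complete dominance, the expected phenotypic ratio is 3:1.
Under the 3:1 hypothesis (Σ ratio = 4, N = 2152):
  gray-bodied: 2152 × 3/4 = 1614
  ebony-bodied: 2152 × 1/4 = 538
Contribution of ebony-bodied: (545 − 538)² / 538 = 0.0911

0.091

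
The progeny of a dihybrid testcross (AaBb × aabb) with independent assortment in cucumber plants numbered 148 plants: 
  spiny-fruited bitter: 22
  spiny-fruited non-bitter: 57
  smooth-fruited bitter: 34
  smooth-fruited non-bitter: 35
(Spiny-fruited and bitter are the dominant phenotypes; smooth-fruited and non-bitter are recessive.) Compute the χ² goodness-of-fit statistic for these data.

A dihybrid testcross with independent assortment gives a 1:1:1:1 ratio.
Expected counts for N = 148 under a 1:1:1:1 ratio (total parts = 4):
  spiny-fruited bitter: 148 × 1/4 = 37
  spiny-fruited non-bitter: 148 × 1/4 = 37
  smooth-fruited bitter: 148 × 1/4 = 37
  smooth-fruited non-bitter: 148 × 1/4 = 37
χ² = Σ (O − E)² / E
  spiny-fruited bitter: (22 − 37)² / 37 = 6.0811
  spiny-fruited non-bitter: (57 − 37)² / 37 = 10.8108
  smooth-fruited bitter: (34 − 37)² / 37 = 0.2432
  smooth-fruited non-bitter: (35 − 37)² / 37 = 0.1081
χ² = 6.0811 + 10.8108 + 0.2432 + 0.1081 = 17.2432 ≈ 17.243

17.243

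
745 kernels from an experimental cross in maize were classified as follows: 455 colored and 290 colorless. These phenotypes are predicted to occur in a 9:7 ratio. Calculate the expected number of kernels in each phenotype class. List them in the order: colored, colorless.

419.0625, 325.9375

The 9:7 ratio has 16 parts, so with N = 745 the expected counts are:
  colored: 745 × 9/16 = 419.0625
  colorless: 745 × 7/16 = 325.9375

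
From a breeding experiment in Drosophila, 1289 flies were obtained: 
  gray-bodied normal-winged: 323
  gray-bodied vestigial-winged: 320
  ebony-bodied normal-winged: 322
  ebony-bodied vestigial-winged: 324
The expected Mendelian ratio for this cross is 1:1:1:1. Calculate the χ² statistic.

0.027

The 1:1:1:1 ratio has 4 parts, so with N = 1289 the expected counts are:
  gray-bodied normal-winged: 1289 × 1/4 = 322.25
  gray-bodied vestigial-winged: 1289 × 1/4 = 322.25
  ebony-bodied normal-winged: 1289 × 1/4 = 322.25
  ebony-bodied vestigial-winged: 1289 × 1/4 = 322.25
χ² = Σ (O − E)² / E
  gray-bodied normal-winged: (323 − 322.25)² / 322.25 = 0.0017
  gray-bodied vestigial-winged: (320 − 322.25)² / 322.25 = 0.0157
  ebony-bodied normal-winged: (322 − 322.25)² / 322.25 = 0.0002
  ebony-bodied vestigial-winged: (324 − 322.25)² / 322.25 = 0.0095
χ² = 0.0017 + 0.0157 + 0.0002 + 0.0095 = 0.0271 ≈ 0.027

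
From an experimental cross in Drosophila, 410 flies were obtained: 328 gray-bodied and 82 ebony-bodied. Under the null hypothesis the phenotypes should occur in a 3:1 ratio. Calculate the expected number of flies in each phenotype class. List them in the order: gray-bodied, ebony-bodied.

307.5, 102.5

Total ratio parts = 4. Expected numbers out of 410:
  gray-bodied: 410 × 3/4 = 307.5
  ebony-bodied: 410 × 1/4 = 102.5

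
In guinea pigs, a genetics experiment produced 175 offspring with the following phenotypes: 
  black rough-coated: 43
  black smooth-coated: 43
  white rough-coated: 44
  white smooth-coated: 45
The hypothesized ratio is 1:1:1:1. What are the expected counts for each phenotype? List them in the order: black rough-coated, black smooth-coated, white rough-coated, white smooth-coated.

The 1:1:1:1 ratio has 4 parts, so with N = 175 the expected counts are:
  black rough-coated: 175 × 1/4 = 43.75
  black smooth-coated: 175 × 1/4 = 43.75
  white rough-coated: 175 × 1/4 = 43.75
  white smooth-coated: 175 × 1/4 = 43.75

43.75, 43.75, 43.75, 43.75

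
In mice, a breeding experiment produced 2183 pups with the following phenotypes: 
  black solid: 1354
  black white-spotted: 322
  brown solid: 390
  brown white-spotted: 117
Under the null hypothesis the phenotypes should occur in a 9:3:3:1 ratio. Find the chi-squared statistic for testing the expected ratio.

Total ratio parts = 16. Expected numbers out of 2183:
  black solid: 2183 × 9/16 = 1227.9375
  black white-spotted: 2183 × 3/16 = 409.3125
  brown solid: 2183 × 3/16 = 409.3125
  brown white-spotted: 2183 × 1/16 = 136.4375
χ² = Σ (O − E)² / E
  black solid: (1354 − 1227.9375)² / 1227.9375 = 12.9418
  black white-spotted: (322 − 409.3125)² / 409.3125 = 18.6251
  brown solid: (390 − 409.3125)² / 409.3125 = 0.9112
  brown white-spotted: (117 − 136.4375)² / 136.4375 = 2.7692
χ² = 12.9418 + 18.6251 + 0.9112 + 2.7692 = 35.2473 ≈ 35.247

35.247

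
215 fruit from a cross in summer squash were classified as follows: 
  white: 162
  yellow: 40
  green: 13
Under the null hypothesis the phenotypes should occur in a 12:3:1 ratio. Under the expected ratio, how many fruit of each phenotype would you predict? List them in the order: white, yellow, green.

161.25, 40.3125, 13.4375

Expected counts for N = 215 under a 12:3:1 ratio (total parts = 16):
  white: 215 × 12/16 = 161.25
  yellow: 215 × 3/16 = 40.3125
  green: 215 × 1/16 = 13.4375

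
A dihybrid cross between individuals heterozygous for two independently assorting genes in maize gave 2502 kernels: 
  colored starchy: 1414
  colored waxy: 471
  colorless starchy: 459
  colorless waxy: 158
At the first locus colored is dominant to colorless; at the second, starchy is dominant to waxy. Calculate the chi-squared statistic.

A dihybrid F₂ with independent assortment and complete dominance at both loci gives a 9:3:3:1 phenotypic ratio.
Total ratio parts = 16. Expected numbers out of 2502:
  colored starchy: 2502 × 9/16 = 1407.375
  colored waxy: 2502 × 3/16 = 469.125
  colorless starchy: 2502 × 3/16 = 469.125
  colorless waxy: 2502 × 1/16 = 156.375
χ² = Σ (O − E)² / E
  colored starchy: (1414 − 1407.375)² / 1407.375 = 0.0312
  colored waxy: (471 − 469.125)² / 469.125 = 0.0075
  colorless starchy: (459 − 469.125)² / 469.125 = 0.2185
  colorless waxy: (158 − 156.375)² / 156.375 = 0.0169
χ² = 0.0312 + 0.0075 + 0.2185 + 0.0169 = 0.2741 ≈ 0.274

0.274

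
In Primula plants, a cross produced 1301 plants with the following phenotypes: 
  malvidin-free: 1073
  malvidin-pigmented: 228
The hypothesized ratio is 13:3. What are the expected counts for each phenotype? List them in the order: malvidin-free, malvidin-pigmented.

1057.0625, 243.9375

Total ratio parts = 16. Expected numbers out of 1301:
  malvidin-free: 1301 × 13/16 = 1057.0625
  malvidin-pigmented: 1301 × 3/16 = 243.9375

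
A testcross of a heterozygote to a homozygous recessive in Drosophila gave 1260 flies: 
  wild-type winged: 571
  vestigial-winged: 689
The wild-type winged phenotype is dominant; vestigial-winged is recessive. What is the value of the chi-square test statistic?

11.051

A testcross of a heterozygote (Aa × aa) gives a 1:1 phenotypic ratio.
Under the 1:1 hypothesis (Σ ratio = 2, N = 1260):
  wild-type winged: 1260 × 1/2 = 630
  vestigial-winged: 1260 × 1/2 = 630
χ² = Σ (O − E)² / E
  wild-type winged: (571 − 630)² / 630 = 5.5254
  vestigial-winged: (689 − 630)² / 630 = 5.5254
χ² = 5.5254 + 5.5254 = 11.0508 ≈ 11.051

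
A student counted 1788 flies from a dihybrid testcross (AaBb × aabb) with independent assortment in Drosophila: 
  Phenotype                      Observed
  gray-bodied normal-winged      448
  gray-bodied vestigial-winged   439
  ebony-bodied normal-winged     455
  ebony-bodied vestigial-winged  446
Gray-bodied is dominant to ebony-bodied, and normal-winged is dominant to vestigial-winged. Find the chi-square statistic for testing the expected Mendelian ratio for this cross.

0.291

A dihybrid testcross with independent assortment gives a 1:1:1:1 ratio.
Expected counts for N = 1788 under a 1:1:1:1 ratio (total parts = 4):
  gray-bodied normal-winged: 1788 × 1/4 = 447
  gray-bodied vestigial-winged: 1788 × 1/4 = 447
  ebony-bodied normal-winged: 1788 × 1/4 = 447
  ebony-bodied vestigial-winged: 1788 × 1/4 = 447
χ² = Σ (O − E)² / E
  gray-bodied normal-winged: (448 − 447)² / 447 = 0.0022
  gray-bodied vestigial-winged: (439 − 447)² / 447 = 0.1432
  ebony-bodied normal-winged: (455 − 447)² / 447 = 0.1432
  ebony-bodied vestigial-winged: (446 − 447)² / 447 = 0.0022
χ² = 0.0022 + 0.1432 + 0.1432 + 0.0022 = 0.2908 ≈ 0.291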